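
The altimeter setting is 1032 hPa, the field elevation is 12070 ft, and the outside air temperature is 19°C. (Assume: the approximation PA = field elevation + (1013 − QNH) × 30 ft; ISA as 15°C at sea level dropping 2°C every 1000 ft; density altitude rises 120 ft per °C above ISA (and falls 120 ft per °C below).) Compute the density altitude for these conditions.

Pressure altitude = 12070 + (1013 − 1032) × 30 = 12070 + (-570) = 11500 ft.
ISA temperature at 11500 ft = 15 − 2 × (11500/1000) = -8°C.
ISA deviation = 19 − (-8) = +27°C.
Density altitude = 11500 + 120 × (27) = 14740 ft.

14740 ft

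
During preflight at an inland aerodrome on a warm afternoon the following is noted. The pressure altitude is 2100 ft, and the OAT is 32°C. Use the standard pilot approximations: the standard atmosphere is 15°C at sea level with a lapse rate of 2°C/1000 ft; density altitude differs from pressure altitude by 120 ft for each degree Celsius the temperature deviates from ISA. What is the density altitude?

ISA temperature at 2100 ft = 15 − 2 × (2100/1000) = 10.8°C.
ISA deviation = 32 − 10.8 = +21.2°C.
Density altitude = 2100 + 120 × (21.2) = 2100 + (+2544) = 4644 ft.

4644 ft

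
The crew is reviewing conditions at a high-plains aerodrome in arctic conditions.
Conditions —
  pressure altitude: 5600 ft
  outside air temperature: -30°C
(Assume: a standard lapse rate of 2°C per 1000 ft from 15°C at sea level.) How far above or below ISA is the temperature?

ISA temperature at 5600 ft = 15 − 2 × (5600/1000) = 3.8°C.
Deviation = OAT − ISA = -30 − 3.8 = -33.8°C.

ISA-33.8°C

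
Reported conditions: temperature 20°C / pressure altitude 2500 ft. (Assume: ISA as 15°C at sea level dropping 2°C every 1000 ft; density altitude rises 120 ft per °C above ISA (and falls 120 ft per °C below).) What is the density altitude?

3700 ft

ISA temperature at 2500 ft = 15 − 2 × (2500/1000) = 10°C.
ISA deviation = 20 − 10 = +10°C.
Density altitude = 2500 + 120 × (10) = 2500 + (+1200) = 3700 ft.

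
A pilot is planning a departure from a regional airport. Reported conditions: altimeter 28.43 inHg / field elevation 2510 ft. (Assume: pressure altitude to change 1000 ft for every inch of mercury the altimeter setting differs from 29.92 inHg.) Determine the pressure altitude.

Pressure correction = (29.92 − 28.43) × 1000 = +1490 ft.
Pressure altitude = 2510 + (+1490) = 4000 ft.

4000 ft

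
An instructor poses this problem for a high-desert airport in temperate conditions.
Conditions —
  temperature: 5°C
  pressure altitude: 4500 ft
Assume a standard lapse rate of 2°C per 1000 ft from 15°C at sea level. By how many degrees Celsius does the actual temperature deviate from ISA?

ISA temperature at 4500 ft = 15 − 2 × (4500/1000) = 6°C.
Deviation = OAT − ISA = 5 − 6 = -1°C.

ISA-1°C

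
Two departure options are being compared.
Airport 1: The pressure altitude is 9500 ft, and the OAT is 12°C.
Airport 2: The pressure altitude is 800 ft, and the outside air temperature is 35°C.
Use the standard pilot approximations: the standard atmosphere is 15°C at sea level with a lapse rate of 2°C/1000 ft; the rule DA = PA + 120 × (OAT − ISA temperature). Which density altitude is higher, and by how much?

Airport 1: ISA temp = -4°C, deviation +16°C, DA = 9500 + 120 × 16 = 11420 ft.
Airport 2: ISA temp = 13.4°C, deviation +21.6°C, DA = 800 + 120 × 21.6 = 3392 ft.
Airport 1 is higher by 11420 − 3392 = 8028 ft.

Airport 1 by 8028 ft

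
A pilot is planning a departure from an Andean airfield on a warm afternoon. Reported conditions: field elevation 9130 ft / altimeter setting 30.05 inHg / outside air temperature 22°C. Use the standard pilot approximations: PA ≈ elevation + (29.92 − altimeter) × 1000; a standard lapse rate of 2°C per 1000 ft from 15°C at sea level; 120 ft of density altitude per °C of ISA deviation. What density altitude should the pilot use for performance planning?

Pressure altitude = 9130 + (29.92 − 30.05) × 1000 = 9130 + (-130) = 9000 ft.
ISA temperature at 9000 ft = 15 − 2 × (9000/1000) = -3°C.
ISA deviation = 22 − (-3) = +25°C.
Density altitude = 9000 + 120 × (25) = 12000 ft.

12000 ft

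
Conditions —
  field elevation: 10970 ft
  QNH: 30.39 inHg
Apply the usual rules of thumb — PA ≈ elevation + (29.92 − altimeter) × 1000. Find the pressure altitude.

10500 ft

Pressure correction = (29.92 − 30.39) × 1000 = -470 ft.
Pressure altitude = 10970 + (-470) = 10500 ft.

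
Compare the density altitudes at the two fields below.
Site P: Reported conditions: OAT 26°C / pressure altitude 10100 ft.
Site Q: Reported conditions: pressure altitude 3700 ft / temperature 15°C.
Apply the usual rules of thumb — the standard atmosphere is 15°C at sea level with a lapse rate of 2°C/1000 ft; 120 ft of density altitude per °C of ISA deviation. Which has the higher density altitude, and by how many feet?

Site P by 9256 ft

Site P: ISA temp = -5.2°C, deviation +31.2°C, DA = 10100 + 120 × 31.2 = 13844 ft.
Site Q: ISA temp = 7.6°C, deviation +7.4°C, DA = 3700 + 120 × 7.4 = 4588 ft.
Site P is higher by 13844 − 4588 = 9256 ft.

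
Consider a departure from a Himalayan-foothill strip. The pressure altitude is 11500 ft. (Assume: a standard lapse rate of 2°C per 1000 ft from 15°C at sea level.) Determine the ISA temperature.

ISA temperature = 15 − 2 × (11500/1000) = 15 − 23 = -8°C.

-8°C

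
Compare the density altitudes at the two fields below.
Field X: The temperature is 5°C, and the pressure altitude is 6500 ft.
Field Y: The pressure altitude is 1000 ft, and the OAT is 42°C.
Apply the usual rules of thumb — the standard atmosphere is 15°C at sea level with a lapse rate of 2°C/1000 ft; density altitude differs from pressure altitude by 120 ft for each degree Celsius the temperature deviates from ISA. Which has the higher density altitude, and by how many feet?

Field X by 2380 ft

Field X: ISA temp = 2°C, deviation +3°C, DA = 6500 + 120 × 3 = 6860 ft.
Field Y: ISA temp = 13°C, deviation +29°C, DA = 1000 + 120 × 29 = 4480 ft.
Field X is higher by 6860 − 4480 = 2380 ft.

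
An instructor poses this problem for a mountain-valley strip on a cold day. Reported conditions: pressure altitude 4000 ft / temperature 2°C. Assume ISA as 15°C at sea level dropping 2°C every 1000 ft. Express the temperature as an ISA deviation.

ISA-5°C

ISA temperature at 4000 ft = 15 − 2 × (4000/1000) = 7°C.
Deviation = OAT − ISA = 2 − 7 = -5°C.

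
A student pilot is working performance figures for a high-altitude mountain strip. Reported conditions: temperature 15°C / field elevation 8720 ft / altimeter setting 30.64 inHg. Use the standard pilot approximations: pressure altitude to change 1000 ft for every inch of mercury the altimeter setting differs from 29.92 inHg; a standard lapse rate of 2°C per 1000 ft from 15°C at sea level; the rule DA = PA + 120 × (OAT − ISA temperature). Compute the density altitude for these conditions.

Pressure altitude = 8720 + (29.92 − 30.64) × 1000 = 8720 + (-720) = 8000 ft.
ISA temperature at 8000 ft = 15 − 2 × (8000/1000) = -1°C.
ISA deviation = 15 − (-1) = +16°C.
Density altitude = 8000 + 120 × (16) = 9920 ft.

9920 ft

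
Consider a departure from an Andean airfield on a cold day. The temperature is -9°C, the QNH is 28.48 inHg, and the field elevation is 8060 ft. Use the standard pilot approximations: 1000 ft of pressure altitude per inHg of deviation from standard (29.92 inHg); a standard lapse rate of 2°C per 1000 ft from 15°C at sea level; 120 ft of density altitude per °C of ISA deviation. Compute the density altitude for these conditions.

8900 ft

Pressure altitude = 8060 + (29.92 − 28.48) × 1000 = 8060 + (+1440) = 9500 ft.
ISA temperature at 9500 ft = 15 − 2 × (9500/1000) = -4°C.
ISA deviation = -9 − (-4) = -5°C.
Density altitude = 9500 + 120 × (-5) = 8900 ft.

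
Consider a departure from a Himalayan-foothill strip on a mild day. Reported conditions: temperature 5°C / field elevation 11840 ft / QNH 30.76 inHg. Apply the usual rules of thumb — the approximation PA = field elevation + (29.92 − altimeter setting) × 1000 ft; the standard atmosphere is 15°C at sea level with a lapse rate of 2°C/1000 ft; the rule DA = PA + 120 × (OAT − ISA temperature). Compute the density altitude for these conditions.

12440 ft

Pressure altitude = 11840 + (29.92 − 30.76) × 1000 = 11840 + (-840) = 11000 ft.
ISA temperature at 11000 ft = 15 − 2 × (11000/1000) = -7°C.
ISA deviation = 5 − (-7) = +12°C.
Density altitude = 11000 + 120 × (12) = 12440 ft.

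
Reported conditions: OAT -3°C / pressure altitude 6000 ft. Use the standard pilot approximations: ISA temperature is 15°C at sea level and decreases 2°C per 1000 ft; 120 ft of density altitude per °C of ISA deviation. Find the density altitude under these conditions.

5280 ft

ISA temperature at 6000 ft = 15 − 2 × (6000/1000) = 3°C.
ISA deviation = -3 − 3 = -6°C.
Density altitude = 6000 + 120 × (-6) = 6000 + (-720) = 5280 ft.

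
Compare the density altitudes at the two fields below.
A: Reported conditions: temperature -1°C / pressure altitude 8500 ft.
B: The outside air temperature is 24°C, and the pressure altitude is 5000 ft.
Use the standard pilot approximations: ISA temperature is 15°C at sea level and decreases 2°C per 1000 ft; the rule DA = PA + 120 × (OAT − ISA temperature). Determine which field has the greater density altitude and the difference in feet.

A: ISA temp = -2°C, deviation +1°C, DA = 8500 + 120 × 1 = 8620 ft.
B: ISA temp = 5°C, deviation +19°C, DA = 5000 + 120 × 19 = 7280 ft.
A is higher by 8620 − 7280 = 1340 ft.

A by 1340 ft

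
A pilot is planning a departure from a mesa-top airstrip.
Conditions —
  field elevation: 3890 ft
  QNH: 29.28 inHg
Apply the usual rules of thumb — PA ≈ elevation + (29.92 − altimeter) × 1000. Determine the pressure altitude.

Pressure correction = (29.92 − 29.28) × 1000 = +640 ft.
Pressure altitude = 3890 + (+640) = 4530 ft.

4530 ft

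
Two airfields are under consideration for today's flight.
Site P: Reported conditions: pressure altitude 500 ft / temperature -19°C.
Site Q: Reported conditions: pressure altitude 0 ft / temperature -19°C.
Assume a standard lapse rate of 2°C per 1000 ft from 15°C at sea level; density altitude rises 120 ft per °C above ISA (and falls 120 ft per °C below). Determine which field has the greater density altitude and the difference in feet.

Site P by 620 ft

Site P: ISA temp = 14°C, deviation -33°C, DA = 500 + 120 × (-33) = -3460 ft.
Site Q: ISA temp = 15°C, deviation -34°C, DA = 0 + 120 × (-34) = -4080 ft.
Site P is higher by -3460 − (-4080) = 620 ft.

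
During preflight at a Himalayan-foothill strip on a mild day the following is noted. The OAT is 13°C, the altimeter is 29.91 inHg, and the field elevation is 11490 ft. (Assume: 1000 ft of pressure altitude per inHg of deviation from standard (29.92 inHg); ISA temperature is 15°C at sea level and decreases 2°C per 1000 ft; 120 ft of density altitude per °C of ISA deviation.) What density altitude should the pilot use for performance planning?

Pressure altitude = 11490 + (29.92 − 29.91) × 1000 = 11490 + (+10) = 11500 ft.
ISA temperature at 11500 ft = 15 − 2 × (11500/1000) = -8°C.
ISA deviation = 13 − (-8) = +21°C.
Density altitude = 11500 + 120 × (21) = 14020 ft.

14020 ft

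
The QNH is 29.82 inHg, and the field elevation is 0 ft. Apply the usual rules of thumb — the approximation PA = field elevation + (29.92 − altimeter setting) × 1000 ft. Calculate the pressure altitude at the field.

100 ft

Pressure correction = (29.92 − 29.82) × 1000 = +100 ft.
Pressure altitude = 0 + (+100) = 100 ft.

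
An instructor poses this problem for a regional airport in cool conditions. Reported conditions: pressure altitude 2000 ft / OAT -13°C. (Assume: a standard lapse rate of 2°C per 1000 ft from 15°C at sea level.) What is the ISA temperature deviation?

ISA temperature at 2000 ft = 15 − 2 × (2000/1000) = 11°C.
Deviation = OAT − ISA = -13 − 11 = -24°C.

ISA-24°C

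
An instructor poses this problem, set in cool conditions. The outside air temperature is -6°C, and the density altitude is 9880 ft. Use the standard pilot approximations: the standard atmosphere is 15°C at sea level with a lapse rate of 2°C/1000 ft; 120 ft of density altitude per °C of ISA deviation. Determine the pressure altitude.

DA = PA + 120 × (OAT − (15 − 2·PA/1000)) = PA + 120·OAT − 1800 + 0.24·PA = 1.24·PA + 120·OAT − 1800.
So 1.24·PA = 9880 − 120 × (-6) + 1800 = 12400.
PA = 12400 / 1.24 = 10000 ft.

10000 ft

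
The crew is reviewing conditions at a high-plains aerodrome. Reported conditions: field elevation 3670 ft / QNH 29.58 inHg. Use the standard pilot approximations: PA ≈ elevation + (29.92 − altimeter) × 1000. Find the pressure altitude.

Pressure correction = (29.92 − 29.58) × 1000 = +340 ft.
Pressure altitude = 3670 + (+340) = 4010 ft.

4010 ft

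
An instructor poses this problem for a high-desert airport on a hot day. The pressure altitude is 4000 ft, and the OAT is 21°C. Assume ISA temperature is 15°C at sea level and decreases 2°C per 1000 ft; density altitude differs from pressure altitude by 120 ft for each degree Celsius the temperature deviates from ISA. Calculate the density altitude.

ISA temperature at 4000 ft = 15 − 2 × (4000/1000) = 7°C.
ISA deviation = 21 − 7 = +14°C.
Density altitude = 4000 + 120 × (14) = 4000 + (+1680) = 5680 ft.

5680 ft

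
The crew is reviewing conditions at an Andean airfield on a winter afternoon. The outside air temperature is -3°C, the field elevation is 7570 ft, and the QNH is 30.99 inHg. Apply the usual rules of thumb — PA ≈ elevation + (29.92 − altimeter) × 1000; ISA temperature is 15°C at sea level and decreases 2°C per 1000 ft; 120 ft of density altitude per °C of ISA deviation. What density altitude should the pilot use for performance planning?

5900 ft

Pressure altitude = 7570 + (29.92 − 30.99) × 1000 = 7570 + (-1070) = 6500 ft.
ISA temperature at 6500 ft = 15 − 2 × (6500/1000) = 2°C.
ISA deviation = -3 − 2 = -5°C.
Density altitude = 6500 + 120 × (-5) = 5900 ft.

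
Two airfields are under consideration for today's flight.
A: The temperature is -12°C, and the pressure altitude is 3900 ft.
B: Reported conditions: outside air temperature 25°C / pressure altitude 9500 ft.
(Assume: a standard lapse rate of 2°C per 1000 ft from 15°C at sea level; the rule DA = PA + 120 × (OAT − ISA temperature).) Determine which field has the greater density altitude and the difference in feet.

B by 11384 ft

A: ISA temp = 7.2°C, deviation -19.2°C, DA = 3900 + 120 × (-19.2) = 1596 ft.
B: ISA temp = -4°C, deviation +29°C, DA = 9500 + 120 × 29 = 12980 ft.
B is higher by 12980 − 1596 = 11384 ft.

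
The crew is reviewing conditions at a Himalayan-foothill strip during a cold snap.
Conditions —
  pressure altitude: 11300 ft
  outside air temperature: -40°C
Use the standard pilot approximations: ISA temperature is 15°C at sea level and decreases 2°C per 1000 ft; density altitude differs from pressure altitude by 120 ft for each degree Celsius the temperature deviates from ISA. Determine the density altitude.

7412 ft

ISA temperature at 11300 ft = 15 − 2 × (11300/1000) = -7.6°C.
ISA deviation = -40 − (-7.6) = -32.4°C.
Density altitude = 11300 + 120 × (-32.4) = 11300 + (-3888) = 7412 ft.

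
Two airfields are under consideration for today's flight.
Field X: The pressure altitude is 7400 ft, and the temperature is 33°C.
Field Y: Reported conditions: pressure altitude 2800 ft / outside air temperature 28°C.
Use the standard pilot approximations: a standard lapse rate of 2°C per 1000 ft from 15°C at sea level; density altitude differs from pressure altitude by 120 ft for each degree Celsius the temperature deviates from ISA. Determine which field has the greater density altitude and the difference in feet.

Field X by 6304 ft

Field X: ISA temp = 0.2°C, deviation +32.8°C, DA = 7400 + 120 × 32.8 = 11336 ft.
Field Y: ISA temp = 9.4°C, deviation +18.6°C, DA = 2800 + 120 × 18.6 = 5032 ft.
Field X is higher by 11336 − 5032 = 6304 ft.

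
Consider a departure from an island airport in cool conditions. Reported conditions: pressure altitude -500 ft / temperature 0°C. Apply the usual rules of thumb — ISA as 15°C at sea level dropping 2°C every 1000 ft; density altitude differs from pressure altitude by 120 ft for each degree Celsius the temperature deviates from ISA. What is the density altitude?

-2420 ft

ISA temperature at -500 ft = 15 − 2 × (-500/1000) = 16°C.
ISA deviation = 0 − 16 = -16°C.
Density altitude = -500 + 120 × (-16) = -500 + (-1920) = -2420 ft.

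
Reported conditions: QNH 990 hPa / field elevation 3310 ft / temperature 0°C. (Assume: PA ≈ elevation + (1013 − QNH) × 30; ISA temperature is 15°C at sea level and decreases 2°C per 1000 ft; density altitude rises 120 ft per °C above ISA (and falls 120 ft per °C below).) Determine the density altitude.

Pressure altitude = 3310 + (1013 − 990) × 30 = 3310 + (+690) = 4000 ft.
ISA temperature at 4000 ft = 15 − 2 × (4000/1000) = 7°C.
ISA deviation = 0 − 7 = -7°C.
Density altitude = 4000 + 120 × (-7) = 3160 ft.

3160 ft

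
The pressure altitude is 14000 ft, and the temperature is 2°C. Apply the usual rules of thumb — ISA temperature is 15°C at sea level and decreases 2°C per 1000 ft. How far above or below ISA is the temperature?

ISA temperature at 14000 ft = 15 − 2 × (14000/1000) = -13°C.
Deviation = OAT − ISA = 2 − (-13) = +15°C.

ISA+15°C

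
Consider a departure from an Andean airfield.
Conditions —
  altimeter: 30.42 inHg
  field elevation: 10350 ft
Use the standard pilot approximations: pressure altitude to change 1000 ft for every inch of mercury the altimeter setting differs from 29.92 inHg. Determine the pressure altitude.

Pressure correction = (29.92 − 30.42) × 1000 = -500 ft.
Pressure altitude = 10350 + (-500) = 9850 ft.

9850 ft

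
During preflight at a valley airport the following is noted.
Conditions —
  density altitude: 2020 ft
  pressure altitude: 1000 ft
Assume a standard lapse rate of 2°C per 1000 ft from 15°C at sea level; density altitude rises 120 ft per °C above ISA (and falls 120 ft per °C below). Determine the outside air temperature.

21.5°C

Density altitude − pressure altitude = 2020 − 1000 = +1020 ft.
At 120 ft/°C that is an ISA deviation of 1020/120 = +8.5°C.
ISA temperature at 1000 ft = 15 − 2 × (1000/1000) = 13°C.
OAT = ISA + deviation = 13 + (+8.5) = 21.5°C.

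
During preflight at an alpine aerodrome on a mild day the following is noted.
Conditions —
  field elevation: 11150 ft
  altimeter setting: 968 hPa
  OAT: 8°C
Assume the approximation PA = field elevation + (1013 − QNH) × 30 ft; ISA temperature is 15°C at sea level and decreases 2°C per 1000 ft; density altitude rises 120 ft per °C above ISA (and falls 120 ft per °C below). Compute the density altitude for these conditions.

14660 ft

Pressure altitude = 11150 + (1013 − 968) × 30 = 11150 + (+1350) = 12500 ft.
ISA temperature at 12500 ft = 15 − 2 × (12500/1000) = -10°C.
ISA deviation = 8 − (-10) = +18°C.
Density altitude = 12500 + 120 × (18) = 14660 ft.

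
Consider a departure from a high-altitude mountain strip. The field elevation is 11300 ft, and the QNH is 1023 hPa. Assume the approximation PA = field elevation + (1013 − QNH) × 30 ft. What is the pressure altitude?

11000 ft

Pressure correction = (1013 − 1023) × 30 = -300 ft.
Pressure altitude = 11300 + (-300) = 11000 ft.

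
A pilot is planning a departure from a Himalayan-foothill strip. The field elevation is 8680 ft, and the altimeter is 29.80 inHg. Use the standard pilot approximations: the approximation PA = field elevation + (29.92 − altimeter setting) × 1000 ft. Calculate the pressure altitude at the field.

Pressure correction = (29.92 − 29.80) × 1000 = +120 ft.
Pressure altitude = 8680 + (+120) = 8800 ft.

8800 ft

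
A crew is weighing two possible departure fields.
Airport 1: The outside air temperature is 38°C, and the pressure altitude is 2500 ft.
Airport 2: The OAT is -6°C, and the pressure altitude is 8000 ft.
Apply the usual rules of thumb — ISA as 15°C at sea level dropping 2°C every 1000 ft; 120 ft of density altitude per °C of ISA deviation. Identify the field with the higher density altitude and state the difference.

Airport 2 by 1540 ft

Airport 1: ISA temp = 10°C, deviation +28°C, DA = 2500 + 120 × 28 = 5860 ft.
Airport 2: ISA temp = -1°C, deviation -5°C, DA = 8000 + 120 × (-5) = 7400 ft.
Airport 2 is higher by 7400 − 5860 = 1540 ft.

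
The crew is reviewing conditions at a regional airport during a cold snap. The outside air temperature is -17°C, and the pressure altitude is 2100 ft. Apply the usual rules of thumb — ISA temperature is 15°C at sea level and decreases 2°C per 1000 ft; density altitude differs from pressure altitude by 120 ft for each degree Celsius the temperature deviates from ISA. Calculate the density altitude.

-1236 ft

ISA temperature at 2100 ft = 15 − 2 × (2100/1000) = 10.8°C.
ISA deviation = -17 − 10.8 = -27.8°C.
Density altitude = 2100 + 120 × (-27.8) = 2100 + (-3336) = -1236 ft.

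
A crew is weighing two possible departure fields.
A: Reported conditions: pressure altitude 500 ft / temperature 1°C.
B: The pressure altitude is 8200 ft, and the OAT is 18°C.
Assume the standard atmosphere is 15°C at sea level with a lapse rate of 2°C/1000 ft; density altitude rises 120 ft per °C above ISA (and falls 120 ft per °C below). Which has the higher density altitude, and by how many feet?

A: ISA temp = 14°C, deviation -13°C, DA = 500 + 120 × (-13) = -1060 ft.
B: ISA temp = -1.4°C, deviation +19.4°C, DA = 8200 + 120 × 19.4 = 10528 ft.
B is higher by 10528 − (-1060) = 11588 ft.

B by 11588 ft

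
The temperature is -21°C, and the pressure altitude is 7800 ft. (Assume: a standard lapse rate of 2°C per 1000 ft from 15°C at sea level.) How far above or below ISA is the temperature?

ISA-20.4°C

ISA temperature at 7800 ft = 15 − 2 × (7800/1000) = -0.6°C.
Deviation = OAT − ISA = -21 − (-0.6) = -20.4°C.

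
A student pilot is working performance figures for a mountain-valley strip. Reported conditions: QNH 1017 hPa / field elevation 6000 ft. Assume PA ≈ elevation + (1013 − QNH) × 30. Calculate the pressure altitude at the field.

5880 ft

Pressure correction = (1013 − 1017) × 30 = -120 ft.
Pressure altitude = 6000 + (-120) = 5880 ft.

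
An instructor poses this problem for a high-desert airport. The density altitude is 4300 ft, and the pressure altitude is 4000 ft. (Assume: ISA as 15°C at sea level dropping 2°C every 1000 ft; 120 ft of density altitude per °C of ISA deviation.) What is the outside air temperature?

9.5°C

Density altitude − pressure altitude = 4300 − 4000 = +300 ft.
At 120 ft/°C that is an ISA deviation of 300/120 = +2.5°C.
ISA temperature at 4000 ft = 15 − 2 × (4000/1000) = 7°C.
OAT = ISA + deviation = 7 + (+2.5) = 9.5°C.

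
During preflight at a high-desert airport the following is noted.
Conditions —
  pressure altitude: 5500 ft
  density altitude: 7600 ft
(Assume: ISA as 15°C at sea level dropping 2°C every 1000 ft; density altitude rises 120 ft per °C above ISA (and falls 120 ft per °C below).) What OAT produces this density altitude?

21.5°C

Density altitude − pressure altitude = 7600 − 5500 = +2100 ft.
At 120 ft/°C that is an ISA deviation of 2100/120 = +17.5°C.
ISA temperature at 5500 ft = 15 − 2 × (5500/1000) = 4°C.
OAT = ISA + deviation = 4 + (+17.5) = 21.5°C.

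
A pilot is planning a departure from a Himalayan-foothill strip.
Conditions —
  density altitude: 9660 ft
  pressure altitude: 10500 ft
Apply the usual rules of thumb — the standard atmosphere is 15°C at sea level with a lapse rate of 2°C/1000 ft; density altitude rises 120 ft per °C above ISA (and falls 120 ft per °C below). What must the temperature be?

Density altitude − pressure altitude = 9660 − 10500 = -840 ft.
At 120 ft/°C that is an ISA deviation of -840/120 = -7°C.
ISA temperature at 10500 ft = 15 − 2 × (10500/1000) = -6°C.
OAT = ISA + deviation = -6 + (-7) = -13°C.

-13°C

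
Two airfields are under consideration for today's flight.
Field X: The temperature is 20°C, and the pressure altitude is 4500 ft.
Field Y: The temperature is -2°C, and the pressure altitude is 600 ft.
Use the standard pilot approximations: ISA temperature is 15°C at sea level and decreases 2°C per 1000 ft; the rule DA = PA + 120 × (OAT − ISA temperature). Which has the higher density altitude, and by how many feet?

Field X: ISA temp = 6°C, deviation +14°C, DA = 4500 + 120 × 14 = 6180 ft.
Field Y: ISA temp = 13.8°C, deviation -15.8°C, DA = 600 + 120 × (-15.8) = -1296 ft.
Field X is higher by 6180 − (-1296) = 7476 ft.

Field X by 7476 ft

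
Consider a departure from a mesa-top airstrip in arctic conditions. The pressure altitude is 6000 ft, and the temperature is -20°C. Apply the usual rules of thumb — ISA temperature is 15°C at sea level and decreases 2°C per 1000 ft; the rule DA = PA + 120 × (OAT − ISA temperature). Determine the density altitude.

ISA temperature at 6000 ft = 15 − 2 × (6000/1000) = 3°C.
ISA deviation = -20 − 3 = -23°C.
Density altitude = 6000 + 120 × (-23) = 6000 + (-2760) = 3240 ft.

3240 ft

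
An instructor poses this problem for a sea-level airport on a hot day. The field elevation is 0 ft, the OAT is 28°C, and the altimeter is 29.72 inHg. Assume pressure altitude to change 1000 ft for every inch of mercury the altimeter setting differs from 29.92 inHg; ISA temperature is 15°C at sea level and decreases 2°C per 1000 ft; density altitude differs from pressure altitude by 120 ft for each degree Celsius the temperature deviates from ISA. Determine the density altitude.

1808 ft

Pressure altitude = 0 + (29.92 − 29.72) × 1000 = 0 + (+200) = 200 ft.
ISA temperature at 200 ft = 15 − 2 × (200/1000) = 14.6°C.
ISA deviation = 28 − 14.6 = +13.4°C.
Density altitude = 200 + 120 × (13.4) = 1808 ft.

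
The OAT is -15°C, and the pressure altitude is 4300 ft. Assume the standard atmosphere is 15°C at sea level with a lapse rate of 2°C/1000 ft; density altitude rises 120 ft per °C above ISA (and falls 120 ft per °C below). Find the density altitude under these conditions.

1732 ft

ISA temperature at 4300 ft = 15 − 2 × (4300/1000) = 6.4°C.
ISA deviation = -15 − 6.4 = -21.4°C.
Density altitude = 4300 + 120 × (-21.4) = 4300 + (-2568) = 1732 ft.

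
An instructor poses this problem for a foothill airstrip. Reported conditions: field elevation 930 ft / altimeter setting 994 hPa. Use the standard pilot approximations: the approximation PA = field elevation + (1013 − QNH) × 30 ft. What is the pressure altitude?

1500 ft

Pressure correction = (1013 − 994) × 30 = +570 ft.
Pressure altitude = 930 + (+570) = 1500 ft.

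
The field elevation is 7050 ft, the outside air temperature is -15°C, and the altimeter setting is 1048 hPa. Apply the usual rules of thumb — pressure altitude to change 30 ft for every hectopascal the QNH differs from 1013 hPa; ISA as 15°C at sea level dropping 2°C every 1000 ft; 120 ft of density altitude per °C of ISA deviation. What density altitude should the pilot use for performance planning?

3840 ft

Pressure altitude = 7050 + (1013 − 1048) × 30 = 7050 + (-1050) = 6000 ft.
ISA temperature at 6000 ft = 15 − 2 × (6000/1000) = 3°C.
ISA deviation = -15 − 3 = -18°C.
Density altitude = 6000 + 120 × (-18) = 3840 ft.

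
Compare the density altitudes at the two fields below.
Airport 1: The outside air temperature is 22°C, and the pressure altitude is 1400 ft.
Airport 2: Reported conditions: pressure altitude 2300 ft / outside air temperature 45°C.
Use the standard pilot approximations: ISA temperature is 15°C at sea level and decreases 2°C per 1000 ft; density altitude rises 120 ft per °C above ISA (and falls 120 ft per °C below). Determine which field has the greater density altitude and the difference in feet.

Airport 2 by 3876 ft

Airport 1: ISA temp = 12.2°C, deviation +9.8°C, DA = 1400 + 120 × 9.8 = 2576 ft.
Airport 2: ISA temp = 10.4°C, deviation +34.6°C, DA = 2300 + 120 × 34.6 = 6452 ft.
Airport 2 is higher by 6452 − 2576 = 3876 ft.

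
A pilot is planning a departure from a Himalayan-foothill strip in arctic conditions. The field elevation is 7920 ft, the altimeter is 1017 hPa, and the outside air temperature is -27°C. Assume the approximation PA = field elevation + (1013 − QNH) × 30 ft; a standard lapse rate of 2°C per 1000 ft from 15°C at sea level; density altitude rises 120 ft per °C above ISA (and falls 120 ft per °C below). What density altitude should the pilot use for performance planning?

4632 ft

Pressure altitude = 7920 + (1013 − 1017) × 30 = 7920 + (-120) = 7800 ft.
ISA temperature at 7800 ft = 15 − 2 × (7800/1000) = -0.6°C.
ISA deviation = -27 − (-0.6) = -26.4°C.
Density altitude = 7800 + 120 × (-26.4) = 4632 ft.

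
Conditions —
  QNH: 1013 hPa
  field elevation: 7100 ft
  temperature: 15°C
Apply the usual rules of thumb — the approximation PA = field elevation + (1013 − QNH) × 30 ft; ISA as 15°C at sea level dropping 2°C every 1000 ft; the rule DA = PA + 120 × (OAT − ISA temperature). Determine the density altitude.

Pressure altitude = 7100 + (1013 − 1013) × 30 = 7100 + (0) = 7100 ft.
ISA temperature at 7100 ft = 15 − 2 × (7100/1000) = 0.8°C.
ISA deviation = 15 − 0.8 = +14.2°C.
Density altitude = 7100 + 120 × (14.2) = 8804 ft.

8804 ft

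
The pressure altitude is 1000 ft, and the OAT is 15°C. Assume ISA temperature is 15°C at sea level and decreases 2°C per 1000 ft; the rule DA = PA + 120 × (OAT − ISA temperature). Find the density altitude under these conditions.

1240 ft

ISA temperature at 1000 ft = 15 − 2 × (1000/1000) = 13°C.
ISA deviation = 15 − 13 = +2°C.
Density altitude = 1000 + 120 × (2) = 1000 + (+240) = 1240 ft.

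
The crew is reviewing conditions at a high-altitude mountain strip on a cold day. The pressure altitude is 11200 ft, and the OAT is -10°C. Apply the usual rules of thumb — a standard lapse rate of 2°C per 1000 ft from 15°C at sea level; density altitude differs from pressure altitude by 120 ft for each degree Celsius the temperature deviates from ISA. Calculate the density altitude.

10888 ft

ISA temperature at 11200 ft = 15 − 2 × (11200/1000) = -7.4°C.
ISA deviation = -10 − (-7.4) = -2.6°C.
Density altitude = 11200 + 120 × (-2.6) = 11200 + (-312) = 10888 ft.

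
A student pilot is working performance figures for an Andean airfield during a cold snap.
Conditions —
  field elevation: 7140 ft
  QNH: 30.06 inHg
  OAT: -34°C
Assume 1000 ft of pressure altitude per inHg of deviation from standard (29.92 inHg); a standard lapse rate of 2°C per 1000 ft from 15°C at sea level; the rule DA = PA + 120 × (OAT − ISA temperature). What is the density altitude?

2800 ft

Pressure altitude = 7140 + (29.92 − 30.06) × 1000 = 7140 + (-140) = 7000 ft.
ISA temperature at 7000 ft = 15 − 2 × (7000/1000) = 1°C.
ISA deviation = -34 − 1 = -35°C.
Density altitude = 7000 + 120 × (-35) = 2800 ft.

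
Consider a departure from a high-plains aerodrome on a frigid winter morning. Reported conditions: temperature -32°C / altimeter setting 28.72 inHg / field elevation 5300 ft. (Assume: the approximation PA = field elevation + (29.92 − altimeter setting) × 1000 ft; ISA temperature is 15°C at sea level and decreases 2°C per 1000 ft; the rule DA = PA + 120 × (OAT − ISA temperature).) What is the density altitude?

Pressure altitude = 5300 + (29.92 − 28.72) × 1000 = 5300 + (+1200) = 6500 ft.
ISA temperature at 6500 ft = 15 − 2 × (6500/1000) = 2°C.
ISA deviation = -32 − 2 = -34°C.
Density altitude = 6500 + 120 × (-34) = 2420 ft.

2420 ft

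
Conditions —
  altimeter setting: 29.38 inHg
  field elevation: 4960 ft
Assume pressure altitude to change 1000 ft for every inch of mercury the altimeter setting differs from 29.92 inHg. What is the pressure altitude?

Pressure correction = (29.92 − 29.38) × 1000 = +540 ft.
Pressure altitude = 4960 + (+540) = 5500 ft.

5500 ft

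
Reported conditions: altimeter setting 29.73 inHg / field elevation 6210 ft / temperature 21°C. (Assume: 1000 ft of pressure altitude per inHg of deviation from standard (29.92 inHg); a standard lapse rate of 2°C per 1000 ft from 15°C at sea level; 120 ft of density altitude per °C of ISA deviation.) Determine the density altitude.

8656 ft

Pressure altitude = 6210 + (29.92 − 29.73) × 1000 = 6210 + (+190) = 6400 ft.
ISA temperature at 6400 ft = 15 − 2 × (6400/1000) = 2.2°C.
ISA deviation = 21 − 2.2 = +18.8°C.
Density altitude = 6400 + 120 × (18.8) = 8656 ft.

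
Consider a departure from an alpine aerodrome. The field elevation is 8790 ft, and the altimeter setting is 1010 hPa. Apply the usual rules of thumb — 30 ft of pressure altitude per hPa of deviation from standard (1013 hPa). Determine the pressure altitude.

8880 ft

Pressure correction = (1013 − 1010) × 30 = +90 ft.
Pressure altitude = 8790 + (+90) = 8880 ft.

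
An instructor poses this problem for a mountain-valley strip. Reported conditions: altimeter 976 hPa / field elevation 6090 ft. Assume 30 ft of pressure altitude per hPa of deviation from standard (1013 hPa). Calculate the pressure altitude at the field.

7200 ft

Pressure correction = (1013 − 976) × 30 = +1110 ft.
Pressure altitude = 6090 + (+1110) = 7200 ft.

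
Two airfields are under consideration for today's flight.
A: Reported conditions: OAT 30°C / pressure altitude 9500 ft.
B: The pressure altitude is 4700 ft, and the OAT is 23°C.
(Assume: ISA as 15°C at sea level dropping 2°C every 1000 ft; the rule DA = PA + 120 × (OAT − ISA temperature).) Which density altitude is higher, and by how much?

A by 6792 ft

A: ISA temp = -4°C, deviation +34°C, DA = 9500 + 120 × 34 = 13580 ft.
B: ISA temp = 5.6°C, deviation +17.4°C, DA = 4700 + 120 × 17.4 = 6788 ft.
A is higher by 13580 − 6788 = 6792 ft.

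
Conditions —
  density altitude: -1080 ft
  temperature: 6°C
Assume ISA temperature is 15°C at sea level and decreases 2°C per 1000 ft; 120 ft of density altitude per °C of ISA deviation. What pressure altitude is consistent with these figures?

DA = PA + 120 × (OAT − (15 − 2·PA/1000)) = PA + 120·OAT − 1800 + 0.24·PA = 1.24·PA + 120·OAT − 1800.
So 1.24·PA = -1080 − 120 × 6 + 1800 = 0.
PA = 0 / 1.24 = 0 ft.

0 ft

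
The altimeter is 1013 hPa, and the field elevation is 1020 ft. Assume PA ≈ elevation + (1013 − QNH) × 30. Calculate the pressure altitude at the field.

1020 ft

Pressure correction = (1013 − 1013) × 30 = 0 ft.
Pressure altitude = 1020 + (0) = 1020 ft.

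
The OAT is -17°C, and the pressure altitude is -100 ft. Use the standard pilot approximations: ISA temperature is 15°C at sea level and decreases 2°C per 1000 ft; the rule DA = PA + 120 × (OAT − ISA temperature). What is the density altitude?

ISA temperature at -100 ft = 15 − 2 × (-100/1000) = 15.2°C.
ISA deviation = -17 − 15.2 = -32.2°C.
Density altitude = -100 + 120 × (-32.2) = -100 + (-3864) = -3964 ft.

-3964 ft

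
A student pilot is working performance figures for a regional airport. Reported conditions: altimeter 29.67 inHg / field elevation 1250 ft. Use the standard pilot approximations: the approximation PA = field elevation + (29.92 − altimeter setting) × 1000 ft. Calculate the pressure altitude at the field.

Pressure correction = (29.92 − 29.67) × 1000 = +250 ft.
Pressure altitude = 1250 + (+250) = 1500 ft.

1500 ft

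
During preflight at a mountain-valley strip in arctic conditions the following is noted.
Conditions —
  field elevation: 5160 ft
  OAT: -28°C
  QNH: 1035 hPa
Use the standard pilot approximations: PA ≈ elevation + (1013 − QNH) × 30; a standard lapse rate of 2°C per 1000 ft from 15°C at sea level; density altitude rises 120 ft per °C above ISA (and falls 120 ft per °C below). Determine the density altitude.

Pressure altitude = 5160 + (1013 − 1035) × 30 = 5160 + (-660) = 4500 ft.
ISA temperature at 4500 ft = 15 − 2 × (4500/1000) = 6°C.
ISA deviation = -28 − 6 = -34°C.
Density altitude = 4500 + 120 × (-34) = 420 ft.

420 ft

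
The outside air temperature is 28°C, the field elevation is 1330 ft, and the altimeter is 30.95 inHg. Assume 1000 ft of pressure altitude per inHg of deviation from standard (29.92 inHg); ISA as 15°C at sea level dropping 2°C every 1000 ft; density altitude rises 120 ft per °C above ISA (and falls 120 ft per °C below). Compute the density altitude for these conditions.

1932 ft

Pressure altitude = 1330 + (29.92 − 30.95) × 1000 = 1330 + (-1030) = 300 ft.
ISA temperature at 300 ft = 15 − 2 × (300/1000) = 14.4°C.
ISA deviation = 28 − 14.4 = +13.6°C.
Density altitude = 300 + 120 × (13.6) = 1932 ft.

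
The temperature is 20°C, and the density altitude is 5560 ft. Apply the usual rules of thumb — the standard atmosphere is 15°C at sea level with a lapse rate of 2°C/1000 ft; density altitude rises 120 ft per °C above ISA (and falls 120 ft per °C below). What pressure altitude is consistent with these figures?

DA = PA + 120 × (OAT − (15 − 2·PA/1000)) = PA + 120·OAT − 1800 + 0.24·PA = 1.24·PA + 120·OAT − 1800.
So 1.24·PA = 5560 − 120 × 20 + 1800 = 4960.
PA = 4960 / 1.24 = 4000 ft.

4000 ft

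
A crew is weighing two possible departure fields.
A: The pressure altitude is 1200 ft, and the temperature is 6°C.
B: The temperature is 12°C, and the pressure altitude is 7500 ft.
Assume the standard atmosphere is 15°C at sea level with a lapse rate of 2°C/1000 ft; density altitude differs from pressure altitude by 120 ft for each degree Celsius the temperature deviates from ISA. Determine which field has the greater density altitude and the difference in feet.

B by 8532 ft

A: ISA temp = 12.6°C, deviation -6.6°C, DA = 1200 + 120 × (-6.6) = 408 ft.
B: ISA temp = 0°C, deviation +12°C, DA = 7500 + 120 × 12 = 8940 ft.
B is higher by 8940 − 408 = 8532 ft.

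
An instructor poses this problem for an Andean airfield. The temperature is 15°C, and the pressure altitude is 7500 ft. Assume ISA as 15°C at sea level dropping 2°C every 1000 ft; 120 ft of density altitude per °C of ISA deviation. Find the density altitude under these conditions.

ISA temperature at 7500 ft = 15 − 2 × (7500/1000) = 0°C.
ISA deviation = 15 − 0 = +15°C.
Density altitude = 7500 + 120 × (15) = 7500 + (+1800) = 9300 ft.

9300 ft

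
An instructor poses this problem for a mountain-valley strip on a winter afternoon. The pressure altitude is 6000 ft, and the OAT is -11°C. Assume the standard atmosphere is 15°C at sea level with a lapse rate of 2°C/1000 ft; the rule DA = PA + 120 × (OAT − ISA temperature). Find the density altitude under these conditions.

ISA temperature at 6000 ft = 15 − 2 × (6000/1000) = 3°C.
ISA deviation = -11 − 3 = -14°C.
Density altitude = 6000 + 120 × (-14) = 6000 + (-1680) = 4320 ft.

4320 ft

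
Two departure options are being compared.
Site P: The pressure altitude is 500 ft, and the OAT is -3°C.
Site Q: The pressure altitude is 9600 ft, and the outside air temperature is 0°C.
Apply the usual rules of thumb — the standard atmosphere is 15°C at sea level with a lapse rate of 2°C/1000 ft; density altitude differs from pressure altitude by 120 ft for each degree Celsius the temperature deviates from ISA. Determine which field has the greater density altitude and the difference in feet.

Site Q by 11644 ft

Site P: ISA temp = 14°C, deviation -17°C, DA = 500 + 120 × (-17) = -1540 ft.
Site Q: ISA temp = -4.2°C, deviation +4.2°C, DA = 9600 + 120 × 4.2 = 10104 ft.
Site Q is higher by 10104 − (-1540) = 11644 ft.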